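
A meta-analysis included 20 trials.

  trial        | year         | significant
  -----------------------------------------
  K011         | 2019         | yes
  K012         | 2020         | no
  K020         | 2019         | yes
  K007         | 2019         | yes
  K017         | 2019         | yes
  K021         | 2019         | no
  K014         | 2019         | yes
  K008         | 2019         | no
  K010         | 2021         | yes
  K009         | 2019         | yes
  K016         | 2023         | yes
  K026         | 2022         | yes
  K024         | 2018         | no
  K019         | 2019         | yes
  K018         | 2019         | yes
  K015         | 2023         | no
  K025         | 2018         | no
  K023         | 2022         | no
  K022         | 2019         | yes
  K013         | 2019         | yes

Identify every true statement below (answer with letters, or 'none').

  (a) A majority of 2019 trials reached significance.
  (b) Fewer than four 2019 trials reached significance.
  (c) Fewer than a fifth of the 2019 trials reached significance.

|A| = 12, |A ∩ B| = 10, |A ∖ B| = 2.
(a) |A ∩ B| > |A ∖ B|: holds.
(b) |A ∩ B| < 4: fails.
(c) |A ∩ B| / |A| < 1/5: fails.

(a)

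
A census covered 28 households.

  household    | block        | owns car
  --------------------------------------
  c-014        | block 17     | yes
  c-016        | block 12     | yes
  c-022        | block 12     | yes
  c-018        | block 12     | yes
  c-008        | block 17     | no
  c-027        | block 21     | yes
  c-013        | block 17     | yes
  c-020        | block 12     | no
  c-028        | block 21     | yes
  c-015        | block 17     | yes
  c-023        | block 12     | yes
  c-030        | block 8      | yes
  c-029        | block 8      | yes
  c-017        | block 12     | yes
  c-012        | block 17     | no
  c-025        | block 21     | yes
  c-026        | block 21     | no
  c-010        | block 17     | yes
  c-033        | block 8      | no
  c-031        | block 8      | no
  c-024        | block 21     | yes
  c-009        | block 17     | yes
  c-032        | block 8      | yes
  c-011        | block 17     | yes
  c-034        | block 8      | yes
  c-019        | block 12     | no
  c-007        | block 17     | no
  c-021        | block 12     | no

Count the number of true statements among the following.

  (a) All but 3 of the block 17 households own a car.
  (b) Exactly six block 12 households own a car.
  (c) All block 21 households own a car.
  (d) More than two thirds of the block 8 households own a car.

1

(a) block 17: |A| = 9, |A ∩ B| = 6; needs |A ∖ B| = 3 — true.
(b) block 12: |A| = 8, |A ∩ B| = 5; needs |A ∩ B| = 6 — false.
(c) block 21: |A| = 5, |A ∩ B| = 4; needs A ⊆ B, i.e. every element of A is in B (|A ∖ B| = 0) — false.
(d) block 8: |A| = 6, |A ∩ B| = 4; needs |A ∩ B| / |A| > 2/3 — false.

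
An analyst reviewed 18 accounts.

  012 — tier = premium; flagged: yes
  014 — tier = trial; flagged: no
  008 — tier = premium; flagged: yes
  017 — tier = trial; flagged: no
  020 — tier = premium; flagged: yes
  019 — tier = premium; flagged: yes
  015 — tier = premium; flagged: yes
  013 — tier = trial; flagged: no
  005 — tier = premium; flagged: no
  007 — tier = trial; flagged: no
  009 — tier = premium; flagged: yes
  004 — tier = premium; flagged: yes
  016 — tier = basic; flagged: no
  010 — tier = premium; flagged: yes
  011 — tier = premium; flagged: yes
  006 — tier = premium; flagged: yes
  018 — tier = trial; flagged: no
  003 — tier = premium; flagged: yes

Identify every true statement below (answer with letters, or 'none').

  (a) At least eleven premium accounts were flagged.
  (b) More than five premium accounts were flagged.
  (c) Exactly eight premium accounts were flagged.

|A| = 12, |A ∩ B| = 11, |A ∖ B| = 1.
(a) |A ∩ B| ≥ 11: holds.
(b) |A ∩ B| > 5: holds.
(c) |A ∩ B| = 8: fails.

(a), (b)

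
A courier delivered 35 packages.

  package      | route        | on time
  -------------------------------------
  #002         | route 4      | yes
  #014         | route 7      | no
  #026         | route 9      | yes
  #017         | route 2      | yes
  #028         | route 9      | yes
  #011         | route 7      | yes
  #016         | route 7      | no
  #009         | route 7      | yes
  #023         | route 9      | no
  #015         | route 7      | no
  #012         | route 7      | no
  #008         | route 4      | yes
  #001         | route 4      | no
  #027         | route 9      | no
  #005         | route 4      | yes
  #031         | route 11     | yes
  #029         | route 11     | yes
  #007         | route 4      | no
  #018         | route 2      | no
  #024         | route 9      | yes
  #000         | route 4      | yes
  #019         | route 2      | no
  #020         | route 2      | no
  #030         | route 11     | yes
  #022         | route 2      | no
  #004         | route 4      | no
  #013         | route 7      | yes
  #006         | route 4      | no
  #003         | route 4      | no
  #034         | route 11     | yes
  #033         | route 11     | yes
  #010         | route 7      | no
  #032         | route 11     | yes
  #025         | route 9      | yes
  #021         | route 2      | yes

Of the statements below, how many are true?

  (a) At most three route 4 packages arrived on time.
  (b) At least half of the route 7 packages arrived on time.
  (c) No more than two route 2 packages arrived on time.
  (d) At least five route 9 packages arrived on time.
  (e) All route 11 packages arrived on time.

2

(a) route 4: |A| = 9, |A ∩ B| = 4; needs |A ∩ B| ≤ 3 — false.
(b) route 7: |A| = 8, |A ∩ B| = 3; needs |A ∩ B| ≥ |A ∖ B| — false.
(c) route 2: |A| = 6, |A ∩ B| = 2; needs |A ∩ B| ≤ 2 — true.
(d) route 9: |A| = 6, |A ∩ B| = 4; needs |A ∩ B| ≥ 5 — false.
(e) route 11: |A| = 6, |A ∩ B| = 6; needs A ⊆ B, i.e. every element of A is in B (|A ∖ B| = 0) — true.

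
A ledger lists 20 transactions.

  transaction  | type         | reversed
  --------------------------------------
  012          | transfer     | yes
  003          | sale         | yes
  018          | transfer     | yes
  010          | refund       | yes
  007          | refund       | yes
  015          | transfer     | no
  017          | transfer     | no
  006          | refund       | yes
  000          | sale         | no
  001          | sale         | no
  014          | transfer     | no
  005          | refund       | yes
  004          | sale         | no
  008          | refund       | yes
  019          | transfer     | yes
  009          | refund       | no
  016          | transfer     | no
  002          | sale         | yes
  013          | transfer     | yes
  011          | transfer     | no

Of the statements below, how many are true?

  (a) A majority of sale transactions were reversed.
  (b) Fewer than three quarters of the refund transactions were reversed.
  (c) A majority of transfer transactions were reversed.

0

(a) sale: |A| = 5, |A ∩ B| = 2; needs |A ∩ B| > |A ∖ B| — false.
(b) refund: |A| = 6, |A ∩ B| = 5; needs |A ∩ B| / |A| < 3/4 — false.
(c) transfer: |A| = 9, |A ∩ B| = 4; needs |A ∩ B| > |A ∖ B| — false.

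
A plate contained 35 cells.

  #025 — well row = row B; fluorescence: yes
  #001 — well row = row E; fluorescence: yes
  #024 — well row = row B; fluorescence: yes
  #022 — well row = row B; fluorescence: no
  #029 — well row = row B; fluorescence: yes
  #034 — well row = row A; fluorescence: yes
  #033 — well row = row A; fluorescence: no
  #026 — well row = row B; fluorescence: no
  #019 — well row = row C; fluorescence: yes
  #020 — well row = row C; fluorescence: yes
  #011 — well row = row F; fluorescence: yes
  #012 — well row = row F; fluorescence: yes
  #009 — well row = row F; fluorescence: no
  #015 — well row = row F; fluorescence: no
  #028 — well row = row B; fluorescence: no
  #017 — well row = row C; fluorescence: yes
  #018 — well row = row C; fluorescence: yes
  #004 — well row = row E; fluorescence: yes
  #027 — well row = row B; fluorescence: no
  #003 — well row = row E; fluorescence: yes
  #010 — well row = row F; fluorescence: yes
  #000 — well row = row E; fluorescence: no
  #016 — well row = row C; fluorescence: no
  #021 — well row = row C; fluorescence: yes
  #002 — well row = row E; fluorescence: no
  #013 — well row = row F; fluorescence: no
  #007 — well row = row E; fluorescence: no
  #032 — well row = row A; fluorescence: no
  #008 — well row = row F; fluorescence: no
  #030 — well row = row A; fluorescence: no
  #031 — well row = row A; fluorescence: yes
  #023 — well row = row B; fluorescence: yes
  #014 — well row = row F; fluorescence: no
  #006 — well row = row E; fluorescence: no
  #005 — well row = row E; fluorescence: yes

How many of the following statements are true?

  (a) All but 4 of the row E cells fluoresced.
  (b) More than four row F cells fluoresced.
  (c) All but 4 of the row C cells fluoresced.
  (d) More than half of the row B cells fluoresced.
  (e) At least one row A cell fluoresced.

(a) row E: |A| = 8, |A ∩ B| = 4; needs |A ∖ B| = 4 — true.
(b) row F: |A| = 8, |A ∩ B| = 3; needs |A ∩ B| > 4 — false.
(c) row C: |A| = 6, |A ∩ B| = 5; needs |A ∖ B| = 4 — false.
(d) row B: |A| = 8, |A ∩ B| = 4; needs |A ∩ B| > |A ∖ B| — false.
(e) row A: |A| = 5, |A ∩ B| = 2; needs A ∩ B ≠ ∅ (|A ∩ B| ≥ 1) — true.

2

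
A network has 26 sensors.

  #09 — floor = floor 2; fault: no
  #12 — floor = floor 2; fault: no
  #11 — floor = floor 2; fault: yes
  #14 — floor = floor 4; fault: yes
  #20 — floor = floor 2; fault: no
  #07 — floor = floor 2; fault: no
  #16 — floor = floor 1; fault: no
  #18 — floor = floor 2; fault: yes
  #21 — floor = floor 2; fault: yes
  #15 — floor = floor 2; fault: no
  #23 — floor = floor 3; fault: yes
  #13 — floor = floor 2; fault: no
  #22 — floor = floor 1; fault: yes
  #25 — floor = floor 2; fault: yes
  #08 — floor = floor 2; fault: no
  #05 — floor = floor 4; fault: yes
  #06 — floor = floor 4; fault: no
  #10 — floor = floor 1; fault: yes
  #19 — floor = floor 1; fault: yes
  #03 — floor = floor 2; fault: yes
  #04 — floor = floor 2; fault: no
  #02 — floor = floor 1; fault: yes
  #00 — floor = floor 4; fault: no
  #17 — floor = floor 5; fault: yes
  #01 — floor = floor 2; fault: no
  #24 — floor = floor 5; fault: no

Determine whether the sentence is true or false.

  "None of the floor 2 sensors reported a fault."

Truth condition: A ∩ B = ∅ (|A ∩ B| = 0).
A (the restrictor) = {#09, #12, #11, #20, #07, #18, #21, #15, #13, #25, #08, #03, #04, #01}, |A| = 14.
A ∩ B = {#11, #18, #21, #25, #03}, so |A ∩ B| = 5.
So the statement is false.

False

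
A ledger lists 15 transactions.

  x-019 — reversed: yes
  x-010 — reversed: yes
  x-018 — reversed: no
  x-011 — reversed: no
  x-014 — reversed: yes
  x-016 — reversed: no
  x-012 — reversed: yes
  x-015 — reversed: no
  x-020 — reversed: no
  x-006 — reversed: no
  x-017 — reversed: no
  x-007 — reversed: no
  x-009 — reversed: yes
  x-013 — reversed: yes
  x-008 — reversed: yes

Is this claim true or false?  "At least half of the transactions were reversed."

False

Truth condition: |A ∩ B| ≥ |A ∖ B|.
|A| = 15, |A ∩ B| = 7, |A ∖ B| = 8.
7 < 8, so the statement is false.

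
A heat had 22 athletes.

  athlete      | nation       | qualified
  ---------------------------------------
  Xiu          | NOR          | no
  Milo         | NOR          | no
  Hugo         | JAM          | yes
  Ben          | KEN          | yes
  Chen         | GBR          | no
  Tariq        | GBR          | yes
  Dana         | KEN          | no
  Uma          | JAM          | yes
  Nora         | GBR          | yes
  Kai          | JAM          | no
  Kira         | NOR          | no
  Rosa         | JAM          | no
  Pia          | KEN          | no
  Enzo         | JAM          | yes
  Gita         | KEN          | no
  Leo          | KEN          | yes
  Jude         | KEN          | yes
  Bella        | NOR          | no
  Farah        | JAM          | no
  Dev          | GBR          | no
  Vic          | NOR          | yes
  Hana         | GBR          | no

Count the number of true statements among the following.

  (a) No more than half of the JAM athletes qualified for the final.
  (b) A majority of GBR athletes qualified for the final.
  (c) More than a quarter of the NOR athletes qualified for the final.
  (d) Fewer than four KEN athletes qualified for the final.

2

(a) JAM: |A| = 6, |A ∩ B| = 3; needs |A ∩ B| ≤ |A ∖ B| — true.
(b) GBR: |A| = 5, |A ∩ B| = 2; needs |A ∩ B| > |A ∖ B| — false.
(c) NOR: |A| = 5, |A ∩ B| = 1; needs |A ∩ B| / |A| > 1/4 — false.
(d) KEN: |A| = 6, |A ∩ B| = 3; needs |A ∩ B| < 4 — true.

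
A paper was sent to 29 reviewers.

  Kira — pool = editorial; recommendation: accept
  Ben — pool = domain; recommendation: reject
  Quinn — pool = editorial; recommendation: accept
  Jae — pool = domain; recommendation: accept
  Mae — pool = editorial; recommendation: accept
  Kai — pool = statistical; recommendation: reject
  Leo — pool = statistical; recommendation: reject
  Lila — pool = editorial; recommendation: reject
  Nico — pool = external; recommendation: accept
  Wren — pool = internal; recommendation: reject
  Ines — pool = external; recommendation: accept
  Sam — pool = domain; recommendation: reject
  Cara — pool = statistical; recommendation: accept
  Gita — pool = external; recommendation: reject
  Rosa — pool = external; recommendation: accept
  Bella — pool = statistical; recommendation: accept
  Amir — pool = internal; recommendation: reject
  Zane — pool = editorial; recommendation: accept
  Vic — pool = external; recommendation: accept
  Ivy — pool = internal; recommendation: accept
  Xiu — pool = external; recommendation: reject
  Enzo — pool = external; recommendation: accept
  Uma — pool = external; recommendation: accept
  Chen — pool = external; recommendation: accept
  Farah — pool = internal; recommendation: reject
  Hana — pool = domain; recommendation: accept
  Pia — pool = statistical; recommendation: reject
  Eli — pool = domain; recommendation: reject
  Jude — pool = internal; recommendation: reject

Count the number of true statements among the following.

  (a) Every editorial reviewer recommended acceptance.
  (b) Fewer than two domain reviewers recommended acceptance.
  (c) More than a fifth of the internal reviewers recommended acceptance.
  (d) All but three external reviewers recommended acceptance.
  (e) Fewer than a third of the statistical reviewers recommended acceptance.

(a) editorial: |A| = 5, |A ∩ B| = 4; needs A ⊆ B, i.e. every element of A is in B (|A ∖ B| = 0) — false.
(b) domain: |A| = 5, |A ∩ B| = 2; needs |A ∩ B| < 2 — false.
(c) internal: |A| = 5, |A ∩ B| = 1; needs |A ∩ B| / |A| > 1/5 — false.
(d) external: |A| = 9, |A ∩ B| = 7; needs |A ∖ B| = 3 — false.
(e) statistical: |A| = 5, |A ∩ B| = 2; needs |A ∩ B| / |A| < 1/3 — false.

0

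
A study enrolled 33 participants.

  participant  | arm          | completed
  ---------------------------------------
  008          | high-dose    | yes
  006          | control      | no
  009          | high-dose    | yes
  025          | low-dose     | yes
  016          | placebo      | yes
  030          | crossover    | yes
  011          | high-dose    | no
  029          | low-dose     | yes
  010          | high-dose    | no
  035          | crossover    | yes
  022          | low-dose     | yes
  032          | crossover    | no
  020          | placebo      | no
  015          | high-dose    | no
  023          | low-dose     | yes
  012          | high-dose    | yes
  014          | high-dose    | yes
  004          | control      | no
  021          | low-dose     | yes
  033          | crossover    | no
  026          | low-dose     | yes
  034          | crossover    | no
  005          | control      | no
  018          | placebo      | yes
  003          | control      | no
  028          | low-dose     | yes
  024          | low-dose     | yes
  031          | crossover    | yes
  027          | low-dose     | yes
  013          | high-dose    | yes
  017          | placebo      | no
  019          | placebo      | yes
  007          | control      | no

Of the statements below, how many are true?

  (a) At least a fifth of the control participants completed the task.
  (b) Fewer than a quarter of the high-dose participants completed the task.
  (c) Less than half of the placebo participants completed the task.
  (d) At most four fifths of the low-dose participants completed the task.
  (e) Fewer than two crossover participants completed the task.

0

(a) control: |A| = 5, |A ∩ B| = 0; needs |A ∩ B| / |A| ≥ 1/5 — false.
(b) high-dose: |A| = 8, |A ∩ B| = 5; needs |A ∩ B| / |A| < 1/4 — false.
(c) placebo: |A| = 5, |A ∩ B| = 3; needs |A ∩ B| < |A ∖ B| — false.
(d) low-dose: |A| = 9, |A ∩ B| = 9; needs |A ∩ B| / |A| ≤ 4/5 — false.
(e) crossover: |A| = 6, |A ∩ B| = 3; needs |A ∩ B| < 2 — false.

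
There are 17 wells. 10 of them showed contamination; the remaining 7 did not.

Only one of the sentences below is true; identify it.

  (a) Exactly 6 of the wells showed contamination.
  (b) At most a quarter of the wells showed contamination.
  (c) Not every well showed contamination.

(c)

|A| = 17, |A ∩ B| = 10, |A ∖ B| = 7.
(a) requires |A ∩ B| = 6: false.
(b) requires |A ∩ B| / |A| ≤ 1/4: false.
(c) requires A ⊄ B (|A ∖ B| ≥ 1): true.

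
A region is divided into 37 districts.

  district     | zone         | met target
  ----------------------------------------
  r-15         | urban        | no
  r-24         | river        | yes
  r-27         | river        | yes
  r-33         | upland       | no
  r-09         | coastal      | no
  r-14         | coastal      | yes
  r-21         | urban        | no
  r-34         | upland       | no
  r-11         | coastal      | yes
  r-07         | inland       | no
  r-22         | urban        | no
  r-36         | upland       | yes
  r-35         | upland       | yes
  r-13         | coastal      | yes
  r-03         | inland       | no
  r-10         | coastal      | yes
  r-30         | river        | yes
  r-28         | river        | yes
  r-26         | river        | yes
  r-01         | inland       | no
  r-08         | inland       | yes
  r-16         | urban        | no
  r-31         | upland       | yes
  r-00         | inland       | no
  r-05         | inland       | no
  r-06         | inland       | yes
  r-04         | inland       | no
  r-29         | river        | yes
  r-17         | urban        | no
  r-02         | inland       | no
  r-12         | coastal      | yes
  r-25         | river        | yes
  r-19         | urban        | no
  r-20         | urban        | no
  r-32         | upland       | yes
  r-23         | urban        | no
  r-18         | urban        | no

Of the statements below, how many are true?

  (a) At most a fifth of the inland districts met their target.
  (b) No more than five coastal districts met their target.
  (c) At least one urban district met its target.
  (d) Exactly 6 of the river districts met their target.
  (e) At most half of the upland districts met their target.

(a) inland: |A| = 9, |A ∩ B| = 2; needs |A ∩ B| / |A| ≤ 1/5 — false.
(b) coastal: |A| = 6, |A ∩ B| = 5; needs |A ∩ B| ≤ 5 — true.
(c) urban: |A| = 9, |A ∩ B| = 0; needs A ∩ B ≠ ∅ (|A ∩ B| ≥ 1) — false.
(d) river: |A| = 7, |A ∩ B| = 7; needs |A ∩ B| = 6 — false.
(e) upland: |A| = 6, |A ∩ B| = 4; needs |A ∩ B| ≤ |A ∖ B| — false.

1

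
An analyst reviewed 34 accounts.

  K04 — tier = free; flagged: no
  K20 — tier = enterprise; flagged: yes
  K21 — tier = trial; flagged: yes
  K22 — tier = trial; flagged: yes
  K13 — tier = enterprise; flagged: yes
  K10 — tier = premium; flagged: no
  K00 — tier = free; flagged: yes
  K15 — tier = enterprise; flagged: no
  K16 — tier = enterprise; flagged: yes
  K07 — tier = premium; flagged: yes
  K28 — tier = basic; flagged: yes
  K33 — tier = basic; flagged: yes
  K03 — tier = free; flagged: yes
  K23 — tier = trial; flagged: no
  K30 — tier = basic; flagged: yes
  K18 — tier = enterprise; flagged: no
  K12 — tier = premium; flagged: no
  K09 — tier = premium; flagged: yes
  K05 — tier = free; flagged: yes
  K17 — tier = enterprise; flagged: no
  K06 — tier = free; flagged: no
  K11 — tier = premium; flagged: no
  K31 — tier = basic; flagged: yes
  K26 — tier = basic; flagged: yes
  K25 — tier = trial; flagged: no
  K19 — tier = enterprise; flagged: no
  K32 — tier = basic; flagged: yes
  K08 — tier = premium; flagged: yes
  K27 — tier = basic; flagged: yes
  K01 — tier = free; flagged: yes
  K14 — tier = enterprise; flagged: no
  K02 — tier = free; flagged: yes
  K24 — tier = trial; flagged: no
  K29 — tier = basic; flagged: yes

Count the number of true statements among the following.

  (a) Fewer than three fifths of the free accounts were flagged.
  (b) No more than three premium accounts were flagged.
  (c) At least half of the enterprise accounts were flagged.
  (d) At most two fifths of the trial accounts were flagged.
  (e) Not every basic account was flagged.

2

(a) free: |A| = 7, |A ∩ B| = 5; needs |A ∩ B| / |A| < 3/5 — false.
(b) premium: |A| = 6, |A ∩ B| = 3; needs |A ∩ B| ≤ 3 — true.
(c) enterprise: |A| = 8, |A ∩ B| = 3; needs |A ∩ B| ≥ |A ∖ B| — false.
(d) trial: |A| = 5, |A ∩ B| = 2; needs |A ∩ B| / |A| ≤ 2/5 — true.
(e) basic: |A| = 8, |A ∩ B| = 8; needs A ⊄ B (|A ∖ B| ≥ 1) — false.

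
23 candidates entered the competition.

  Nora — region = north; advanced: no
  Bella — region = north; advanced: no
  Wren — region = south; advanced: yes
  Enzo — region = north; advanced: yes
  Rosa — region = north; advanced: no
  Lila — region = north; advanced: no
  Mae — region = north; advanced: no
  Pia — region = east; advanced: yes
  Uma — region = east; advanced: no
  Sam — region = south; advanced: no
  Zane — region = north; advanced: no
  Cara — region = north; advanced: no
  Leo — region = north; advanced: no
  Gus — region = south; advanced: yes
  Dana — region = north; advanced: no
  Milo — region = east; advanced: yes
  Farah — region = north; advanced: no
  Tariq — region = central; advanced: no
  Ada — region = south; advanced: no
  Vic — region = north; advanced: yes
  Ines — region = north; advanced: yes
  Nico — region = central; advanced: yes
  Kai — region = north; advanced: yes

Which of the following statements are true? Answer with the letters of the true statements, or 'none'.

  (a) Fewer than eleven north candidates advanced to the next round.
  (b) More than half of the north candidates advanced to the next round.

|A| = 14, |A ∩ B| = 4, |A ∖ B| = 10.
(a) |A ∩ B| < 11: holds.
(b) |A ∩ B| > |A ∖ B|: fails.

(a)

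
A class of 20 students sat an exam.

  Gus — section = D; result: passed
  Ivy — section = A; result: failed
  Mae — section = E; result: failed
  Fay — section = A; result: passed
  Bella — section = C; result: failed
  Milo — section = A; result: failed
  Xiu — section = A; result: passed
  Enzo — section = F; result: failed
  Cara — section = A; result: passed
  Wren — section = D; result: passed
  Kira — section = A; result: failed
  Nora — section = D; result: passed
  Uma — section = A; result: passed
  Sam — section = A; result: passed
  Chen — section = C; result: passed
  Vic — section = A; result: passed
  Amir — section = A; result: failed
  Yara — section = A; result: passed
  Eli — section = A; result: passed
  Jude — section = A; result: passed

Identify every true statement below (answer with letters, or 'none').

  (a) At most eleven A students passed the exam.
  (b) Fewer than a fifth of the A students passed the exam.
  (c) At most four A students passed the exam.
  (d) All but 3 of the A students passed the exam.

|A| = 13, |A ∩ B| = 9, |A ∖ B| = 4.
(a) |A ∩ B| ≤ 11: holds.
(b) |A ∩ B| / |A| < 1/5: fails.
(c) |A ∩ B| ≤ 4: fails.
(d) |A ∖ B| = 3: fails.

(a)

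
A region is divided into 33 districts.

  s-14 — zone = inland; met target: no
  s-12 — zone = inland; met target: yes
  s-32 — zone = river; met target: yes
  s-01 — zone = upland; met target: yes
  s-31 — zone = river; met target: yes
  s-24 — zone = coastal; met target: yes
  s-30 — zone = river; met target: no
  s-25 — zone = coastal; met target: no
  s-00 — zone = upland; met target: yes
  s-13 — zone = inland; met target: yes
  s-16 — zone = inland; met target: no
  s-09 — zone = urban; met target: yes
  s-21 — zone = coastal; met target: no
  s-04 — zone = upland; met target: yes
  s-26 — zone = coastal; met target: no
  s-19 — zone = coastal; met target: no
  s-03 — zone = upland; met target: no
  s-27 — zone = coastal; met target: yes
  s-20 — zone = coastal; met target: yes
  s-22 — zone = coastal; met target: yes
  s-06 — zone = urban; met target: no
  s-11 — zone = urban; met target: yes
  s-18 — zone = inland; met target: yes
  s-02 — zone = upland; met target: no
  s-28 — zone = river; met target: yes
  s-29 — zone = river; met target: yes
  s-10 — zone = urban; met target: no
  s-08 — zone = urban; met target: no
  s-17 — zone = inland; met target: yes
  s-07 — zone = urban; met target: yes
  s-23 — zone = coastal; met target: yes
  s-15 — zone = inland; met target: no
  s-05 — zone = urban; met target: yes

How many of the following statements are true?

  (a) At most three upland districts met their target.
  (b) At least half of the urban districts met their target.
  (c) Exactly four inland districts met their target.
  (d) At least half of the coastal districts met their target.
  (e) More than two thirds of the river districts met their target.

(a) upland: |A| = 5, |A ∩ B| = 3; needs |A ∩ B| ≤ 3 — true.
(b) urban: |A| = 7, |A ∩ B| = 4; needs |A ∩ B| ≥ |A ∖ B| — true.
(c) inland: |A| = 7, |A ∩ B| = 4; needs |A ∩ B| = 4 — true.
(d) coastal: |A| = 9, |A ∩ B| = 5; needs |A ∩ B| ≥ |A ∖ B| — true.
(e) river: |A| = 5, |A ∩ B| = 4; needs |A ∩ B| / |A| > 2/3 — true.

5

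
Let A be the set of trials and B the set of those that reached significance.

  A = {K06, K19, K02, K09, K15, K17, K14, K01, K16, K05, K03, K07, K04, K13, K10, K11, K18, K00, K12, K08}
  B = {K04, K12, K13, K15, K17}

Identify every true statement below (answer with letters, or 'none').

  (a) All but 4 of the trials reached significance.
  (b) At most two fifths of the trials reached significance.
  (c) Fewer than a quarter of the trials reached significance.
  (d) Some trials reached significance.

(b), (d)

|A| = 20, |A ∩ B| = 5, |A ∖ B| = 15.
(a) |A ∖ B| = 4: fails.
(b) |A ∩ B| / |A| ≤ 2/5: holds.
(c) |A ∩ B| / |A| < 1/4: fails.
(d) A ∩ B ≠ ∅ (|A ∩ B| ≥ 1): holds.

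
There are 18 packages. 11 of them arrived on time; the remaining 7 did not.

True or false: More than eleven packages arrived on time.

False

The determiner here denotes the relation: |A ∩ B| > 11.
|A| = 18, |A ∩ B| = 11, |A ∖ B| = 7.
|A ∩ B| = 11, so the statement is false.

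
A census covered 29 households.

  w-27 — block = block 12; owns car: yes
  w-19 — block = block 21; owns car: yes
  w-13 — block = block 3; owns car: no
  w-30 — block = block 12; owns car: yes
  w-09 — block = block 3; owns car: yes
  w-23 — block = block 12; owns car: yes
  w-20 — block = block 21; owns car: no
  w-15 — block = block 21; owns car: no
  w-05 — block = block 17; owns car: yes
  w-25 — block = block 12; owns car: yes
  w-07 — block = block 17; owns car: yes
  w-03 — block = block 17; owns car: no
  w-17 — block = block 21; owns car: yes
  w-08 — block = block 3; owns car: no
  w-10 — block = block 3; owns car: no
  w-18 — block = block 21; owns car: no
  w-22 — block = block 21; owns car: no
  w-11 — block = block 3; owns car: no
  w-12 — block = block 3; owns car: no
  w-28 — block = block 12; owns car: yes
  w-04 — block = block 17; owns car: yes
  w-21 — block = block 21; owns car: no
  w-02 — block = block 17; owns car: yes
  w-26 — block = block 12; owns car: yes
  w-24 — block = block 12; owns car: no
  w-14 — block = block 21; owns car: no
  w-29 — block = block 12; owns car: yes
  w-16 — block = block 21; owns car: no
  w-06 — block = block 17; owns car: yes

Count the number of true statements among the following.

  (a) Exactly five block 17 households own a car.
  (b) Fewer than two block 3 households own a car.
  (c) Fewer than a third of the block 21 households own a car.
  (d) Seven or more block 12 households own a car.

(a) block 17: |A| = 6, |A ∩ B| = 5; needs |A ∩ B| = 5 — true.
(b) block 3: |A| = 6, |A ∩ B| = 1; needs |A ∩ B| < 2 — true.
(c) block 21: |A| = 9, |A ∩ B| = 2; needs |A ∩ B| / |A| < 1/3 — true.
(d) block 12: |A| = 8, |A ∩ B| = 7; needs |A ∩ B| ≥ 7 — true.

4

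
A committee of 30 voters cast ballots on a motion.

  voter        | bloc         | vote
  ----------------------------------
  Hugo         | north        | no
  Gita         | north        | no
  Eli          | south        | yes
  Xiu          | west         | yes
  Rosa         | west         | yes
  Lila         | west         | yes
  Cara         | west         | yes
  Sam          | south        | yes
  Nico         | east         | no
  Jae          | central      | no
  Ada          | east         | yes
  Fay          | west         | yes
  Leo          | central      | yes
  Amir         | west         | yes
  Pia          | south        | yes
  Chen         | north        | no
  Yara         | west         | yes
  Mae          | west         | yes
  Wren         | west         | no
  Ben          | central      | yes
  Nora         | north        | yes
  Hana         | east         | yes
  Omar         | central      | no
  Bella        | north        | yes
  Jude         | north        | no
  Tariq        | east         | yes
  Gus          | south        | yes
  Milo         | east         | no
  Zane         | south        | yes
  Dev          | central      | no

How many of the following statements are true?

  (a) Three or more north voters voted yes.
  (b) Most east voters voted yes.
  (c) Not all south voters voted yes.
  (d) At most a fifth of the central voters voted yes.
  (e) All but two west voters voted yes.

(a) north: |A| = 6, |A ∩ B| = 2; needs |A ∩ B| ≥ 3 — false.
(b) east: |A| = 5, |A ∩ B| = 3; needs |A ∩ B| > |A ∖ B| — true.
(c) south: |A| = 5, |A ∩ B| = 5; needs A ⊄ B (|A ∖ B| ≥ 1) — false.
(d) central: |A| = 5, |A ∩ B| = 2; needs |A ∩ B| / |A| ≤ 1/5 — false.
(e) west: |A| = 9, |A ∩ B| = 8; needs |A ∖ B| = 2 — false.

1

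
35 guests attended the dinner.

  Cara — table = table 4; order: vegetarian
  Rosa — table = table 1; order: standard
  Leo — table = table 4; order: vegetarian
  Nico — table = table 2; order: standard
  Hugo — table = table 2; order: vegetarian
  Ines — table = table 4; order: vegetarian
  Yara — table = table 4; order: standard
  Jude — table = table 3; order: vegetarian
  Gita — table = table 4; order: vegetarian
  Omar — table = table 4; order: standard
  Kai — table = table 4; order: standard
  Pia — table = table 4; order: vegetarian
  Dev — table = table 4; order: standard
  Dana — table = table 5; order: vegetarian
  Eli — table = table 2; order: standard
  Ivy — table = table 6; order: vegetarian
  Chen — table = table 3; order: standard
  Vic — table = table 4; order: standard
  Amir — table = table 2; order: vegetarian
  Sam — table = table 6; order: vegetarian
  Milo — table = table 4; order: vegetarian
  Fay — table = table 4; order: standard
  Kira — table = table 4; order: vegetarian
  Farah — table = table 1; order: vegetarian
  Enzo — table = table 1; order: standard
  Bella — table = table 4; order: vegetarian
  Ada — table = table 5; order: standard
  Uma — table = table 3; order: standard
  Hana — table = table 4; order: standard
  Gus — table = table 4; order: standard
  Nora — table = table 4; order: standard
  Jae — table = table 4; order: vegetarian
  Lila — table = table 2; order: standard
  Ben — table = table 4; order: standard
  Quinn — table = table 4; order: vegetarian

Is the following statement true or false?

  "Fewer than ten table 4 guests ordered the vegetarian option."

False

The determiner here denotes the relation: |A ∩ B| < 10.
|A| = 20, |A ∩ B| = 10, |A ∖ B| = 10.
|A ∩ B| = 10, so the statement is false.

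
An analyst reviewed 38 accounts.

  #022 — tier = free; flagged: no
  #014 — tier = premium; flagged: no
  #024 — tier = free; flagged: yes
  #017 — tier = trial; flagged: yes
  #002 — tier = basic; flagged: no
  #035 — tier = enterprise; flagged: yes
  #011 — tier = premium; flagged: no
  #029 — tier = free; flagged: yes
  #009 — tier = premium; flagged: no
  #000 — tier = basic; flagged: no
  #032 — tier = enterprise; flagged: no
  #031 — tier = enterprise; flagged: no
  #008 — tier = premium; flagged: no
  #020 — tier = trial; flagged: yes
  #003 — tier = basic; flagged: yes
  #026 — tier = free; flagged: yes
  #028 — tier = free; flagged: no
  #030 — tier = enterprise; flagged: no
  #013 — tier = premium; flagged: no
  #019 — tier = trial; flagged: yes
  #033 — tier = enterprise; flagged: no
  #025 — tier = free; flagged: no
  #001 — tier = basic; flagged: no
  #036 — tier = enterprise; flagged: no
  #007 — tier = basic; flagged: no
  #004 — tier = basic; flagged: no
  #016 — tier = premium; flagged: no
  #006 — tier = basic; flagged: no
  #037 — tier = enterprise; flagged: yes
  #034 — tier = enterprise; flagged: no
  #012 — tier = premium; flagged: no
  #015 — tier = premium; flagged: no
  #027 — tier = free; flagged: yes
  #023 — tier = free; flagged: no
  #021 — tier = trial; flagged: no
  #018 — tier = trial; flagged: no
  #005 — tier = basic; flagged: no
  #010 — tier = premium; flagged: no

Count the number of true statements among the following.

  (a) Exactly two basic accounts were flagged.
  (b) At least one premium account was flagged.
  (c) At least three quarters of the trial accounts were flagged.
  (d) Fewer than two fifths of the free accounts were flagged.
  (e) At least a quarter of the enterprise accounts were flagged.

1

(a) basic: |A| = 8, |A ∩ B| = 1; needs |A ∩ B| = 2 — false.
(b) premium: |A| = 9, |A ∩ B| = 0; needs A ∩ B ≠ ∅ (|A ∩ B| ≥ 1) — false.
(c) trial: |A| = 5, |A ∩ B| = 3; needs |A ∩ B| / |A| ≥ 3/4 — false.
(d) free: |A| = 8, |A ∩ B| = 4; needs |A ∩ B| / |A| < 2/5 — false.
(e) enterprise: |A| = 8, |A ∩ B| = 2; needs |A ∩ B| / |A| ≥ 1/4 — true.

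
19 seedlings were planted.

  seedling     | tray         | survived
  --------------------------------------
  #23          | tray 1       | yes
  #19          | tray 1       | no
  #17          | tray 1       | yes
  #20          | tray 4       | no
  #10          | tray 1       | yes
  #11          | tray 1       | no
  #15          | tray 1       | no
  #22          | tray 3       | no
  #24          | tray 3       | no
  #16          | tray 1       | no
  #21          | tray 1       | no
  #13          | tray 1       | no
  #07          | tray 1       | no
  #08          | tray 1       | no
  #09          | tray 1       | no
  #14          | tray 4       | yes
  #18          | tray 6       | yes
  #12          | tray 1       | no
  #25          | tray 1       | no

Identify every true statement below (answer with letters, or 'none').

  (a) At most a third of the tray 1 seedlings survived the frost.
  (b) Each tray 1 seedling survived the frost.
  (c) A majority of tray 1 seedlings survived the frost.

(a)

|A| = 14, |A ∩ B| = 3, |A ∖ B| = 11.
(a) |A ∩ B| / |A| ≤ 1/3: holds.
(b) A ⊆ B, i.e. every element of A is in B (|A ∖ B| = 0): fails.
(c) |A ∩ B| > |A ∖ B|: fails.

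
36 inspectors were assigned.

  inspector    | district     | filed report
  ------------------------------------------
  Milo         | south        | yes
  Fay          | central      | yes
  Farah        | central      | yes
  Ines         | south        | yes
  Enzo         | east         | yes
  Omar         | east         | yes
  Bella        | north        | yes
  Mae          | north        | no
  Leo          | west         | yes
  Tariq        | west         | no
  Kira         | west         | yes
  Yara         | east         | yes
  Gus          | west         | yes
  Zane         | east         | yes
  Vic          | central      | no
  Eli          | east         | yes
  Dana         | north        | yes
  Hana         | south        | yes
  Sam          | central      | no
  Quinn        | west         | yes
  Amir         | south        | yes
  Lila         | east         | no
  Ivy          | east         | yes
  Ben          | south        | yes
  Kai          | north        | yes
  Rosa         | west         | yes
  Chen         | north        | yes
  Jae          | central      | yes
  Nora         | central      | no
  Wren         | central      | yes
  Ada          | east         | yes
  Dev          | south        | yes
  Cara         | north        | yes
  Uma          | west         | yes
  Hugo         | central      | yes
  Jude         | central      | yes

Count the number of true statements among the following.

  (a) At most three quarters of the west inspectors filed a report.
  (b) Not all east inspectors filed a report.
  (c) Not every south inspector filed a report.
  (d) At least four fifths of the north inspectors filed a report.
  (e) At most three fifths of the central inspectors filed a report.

(a) west: |A| = 7, |A ∩ B| = 6; needs |A ∩ B| / |A| ≤ 3/4 — false.
(b) east: |A| = 8, |A ∩ B| = 7; needs A ⊄ B (|A ∖ B| ≥ 1) — true.
(c) south: |A| = 6, |A ∩ B| = 6; needs A ⊄ B (|A ∖ B| ≥ 1) — false.
(d) north: |A| = 6, |A ∩ B| = 5; needs |A ∩ B| / |A| ≥ 4/5 — true.
(e) central: |A| = 9, |A ∩ B| = 6; needs |A ∩ B| / |A| ≤ 3/5 — false.

2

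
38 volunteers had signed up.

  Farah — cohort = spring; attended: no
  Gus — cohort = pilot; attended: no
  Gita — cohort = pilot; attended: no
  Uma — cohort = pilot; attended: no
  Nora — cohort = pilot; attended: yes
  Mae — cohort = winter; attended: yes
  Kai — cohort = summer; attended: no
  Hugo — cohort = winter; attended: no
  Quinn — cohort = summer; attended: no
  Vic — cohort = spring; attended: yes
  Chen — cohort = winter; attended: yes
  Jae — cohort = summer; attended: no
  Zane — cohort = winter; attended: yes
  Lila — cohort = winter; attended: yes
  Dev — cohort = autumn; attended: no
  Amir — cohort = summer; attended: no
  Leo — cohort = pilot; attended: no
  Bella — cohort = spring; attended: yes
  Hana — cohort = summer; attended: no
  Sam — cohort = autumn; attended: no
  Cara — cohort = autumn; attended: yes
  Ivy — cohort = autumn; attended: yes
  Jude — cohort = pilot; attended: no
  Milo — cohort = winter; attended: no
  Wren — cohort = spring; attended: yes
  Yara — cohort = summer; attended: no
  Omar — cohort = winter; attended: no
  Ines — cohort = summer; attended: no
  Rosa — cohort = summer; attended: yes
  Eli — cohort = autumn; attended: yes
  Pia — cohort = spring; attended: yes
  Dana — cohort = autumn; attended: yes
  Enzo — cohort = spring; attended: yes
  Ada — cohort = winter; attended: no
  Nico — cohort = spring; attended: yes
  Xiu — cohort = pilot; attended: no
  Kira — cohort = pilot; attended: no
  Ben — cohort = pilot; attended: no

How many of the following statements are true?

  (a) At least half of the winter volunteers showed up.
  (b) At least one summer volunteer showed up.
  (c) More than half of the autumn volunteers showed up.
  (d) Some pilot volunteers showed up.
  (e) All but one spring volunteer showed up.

5

(a) winter: |A| = 8, |A ∩ B| = 4; needs |A ∩ B| ≥ |A ∖ B| — true.
(b) summer: |A| = 8, |A ∩ B| = 1; needs A ∩ B ≠ ∅ (|A ∩ B| ≥ 1) — true.
(c) autumn: |A| = 6, |A ∩ B| = 4; needs |A ∩ B| > |A ∖ B| — true.
(d) pilot: |A| = 9, |A ∩ B| = 1; needs A ∩ B ≠ ∅ (|A ∩ B| ≥ 1) — true.
(e) spring: |A| = 7, |A ∩ B| = 6; needs |A ∖ B| = 1 — true.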